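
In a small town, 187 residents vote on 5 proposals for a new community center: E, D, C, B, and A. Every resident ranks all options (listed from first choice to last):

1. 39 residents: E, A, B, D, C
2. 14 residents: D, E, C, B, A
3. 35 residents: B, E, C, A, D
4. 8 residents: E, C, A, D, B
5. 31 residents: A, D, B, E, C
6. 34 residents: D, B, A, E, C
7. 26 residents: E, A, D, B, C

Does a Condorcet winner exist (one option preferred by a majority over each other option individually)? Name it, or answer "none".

none

Checking pairwise contests:
B beats E 100–87.
E beats D 108–79.
E beats C 187–0.
D beats B 113–74.
E beats A 122–65.
Every option loses at least one head-to-head, so there is no Condorcet winner.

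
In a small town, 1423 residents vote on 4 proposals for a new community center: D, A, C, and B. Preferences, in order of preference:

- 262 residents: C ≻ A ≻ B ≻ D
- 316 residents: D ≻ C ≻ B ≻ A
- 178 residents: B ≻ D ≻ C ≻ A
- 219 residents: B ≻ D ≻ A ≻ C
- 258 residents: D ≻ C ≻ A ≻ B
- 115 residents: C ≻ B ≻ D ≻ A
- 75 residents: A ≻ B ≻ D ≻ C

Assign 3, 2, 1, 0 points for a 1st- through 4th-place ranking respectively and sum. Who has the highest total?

D

D: 262·0 + 316·3 + 178·2 + 219·2 + 258·3 + 115·1 + 75·1 = 2706
A: 262·2 + 316·0 + 178·0 + 219·1 + 258·1 + 115·0 + 75·3 = 1226
C: 262·3 + 316·2 + 178·1 + 219·0 + 258·2 + 115·3 + 75·0 = 2457
B: 262·1 + 316·1 + 178·3 + 219·3 + 258·0 + 115·2 + 75·2 = 2149
D has the highest Borda score (2706).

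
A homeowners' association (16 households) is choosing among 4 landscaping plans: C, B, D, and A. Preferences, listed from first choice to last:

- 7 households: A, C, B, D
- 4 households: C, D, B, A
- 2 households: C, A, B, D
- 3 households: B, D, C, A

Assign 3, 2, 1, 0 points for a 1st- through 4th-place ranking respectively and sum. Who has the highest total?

C: 7·2 + 4·3 + 2·3 + 3·1 = 35
B: 7·1 + 4·1 + 2·1 + 3·3 = 22
D: 7·0 + 4·2 + 2·0 + 3·2 = 14
A: 7·3 + 4·0 + 2·2 + 3·0 = 25
C has the highest Borda score (35).

C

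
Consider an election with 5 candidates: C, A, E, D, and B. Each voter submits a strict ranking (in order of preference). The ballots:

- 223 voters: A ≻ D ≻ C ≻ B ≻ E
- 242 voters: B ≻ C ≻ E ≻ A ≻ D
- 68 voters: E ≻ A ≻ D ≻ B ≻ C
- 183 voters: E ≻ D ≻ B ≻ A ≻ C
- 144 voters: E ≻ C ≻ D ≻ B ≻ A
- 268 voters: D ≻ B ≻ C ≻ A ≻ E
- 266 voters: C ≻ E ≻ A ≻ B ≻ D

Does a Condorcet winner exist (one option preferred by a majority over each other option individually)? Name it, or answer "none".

none

Checking pairwise contests:
D beats C 742–652.
C beats A 920–474.
C beats E 999–395.
A beats D 799–595.
D beats B 886–508.
Every option loses at least one head-to-head, so there is no Condorcet winner.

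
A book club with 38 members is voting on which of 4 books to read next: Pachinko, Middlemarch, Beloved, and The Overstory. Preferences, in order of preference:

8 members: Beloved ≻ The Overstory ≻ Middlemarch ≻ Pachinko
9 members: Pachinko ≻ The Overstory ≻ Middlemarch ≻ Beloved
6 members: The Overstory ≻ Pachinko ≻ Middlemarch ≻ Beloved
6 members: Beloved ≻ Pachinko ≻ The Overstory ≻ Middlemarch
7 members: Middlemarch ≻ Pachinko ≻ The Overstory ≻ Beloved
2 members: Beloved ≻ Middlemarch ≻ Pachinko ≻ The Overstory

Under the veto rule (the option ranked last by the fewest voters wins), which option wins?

The Overstory

Last-place votes: Pachinko 8, Middlemarch 6, Beloved 22, The Overstory 2.
The Overstory is ranked last by the fewest voters, so The Overstory wins.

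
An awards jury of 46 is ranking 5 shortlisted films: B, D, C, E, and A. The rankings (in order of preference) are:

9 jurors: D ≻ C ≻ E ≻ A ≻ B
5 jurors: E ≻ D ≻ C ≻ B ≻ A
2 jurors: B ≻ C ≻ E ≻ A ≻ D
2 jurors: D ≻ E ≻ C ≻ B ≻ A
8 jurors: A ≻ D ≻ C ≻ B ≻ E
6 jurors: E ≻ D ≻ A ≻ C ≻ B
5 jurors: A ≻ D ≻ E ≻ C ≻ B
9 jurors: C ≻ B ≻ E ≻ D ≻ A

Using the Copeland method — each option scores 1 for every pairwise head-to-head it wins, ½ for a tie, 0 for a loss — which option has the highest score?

B: loses to D, C, E, and A → score 0.
D: beats B, C, E, and A → score 4.
C: beats B, E, and A; loses to D → score 3.
E: beats B and A; loses to D and C → score 2.
A: beats B; loses to D, C, and E → score 1.
D has the best pairwise record.

D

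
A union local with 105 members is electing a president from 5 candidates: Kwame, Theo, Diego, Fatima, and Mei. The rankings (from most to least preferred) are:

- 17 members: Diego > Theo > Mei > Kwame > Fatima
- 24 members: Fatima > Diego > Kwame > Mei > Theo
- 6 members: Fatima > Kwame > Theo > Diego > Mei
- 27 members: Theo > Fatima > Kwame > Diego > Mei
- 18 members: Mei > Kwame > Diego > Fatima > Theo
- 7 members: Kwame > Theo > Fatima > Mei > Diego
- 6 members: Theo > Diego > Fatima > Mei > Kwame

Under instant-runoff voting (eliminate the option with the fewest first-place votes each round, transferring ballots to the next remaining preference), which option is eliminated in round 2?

Diego

Round 1: Kwame 7, Theo 33, Diego 17, Fatima 30, Mei 18. Eliminate Kwame.
Round 2: Theo 40, Diego 17, Fatima 30, Mei 18. Eliminate Diego.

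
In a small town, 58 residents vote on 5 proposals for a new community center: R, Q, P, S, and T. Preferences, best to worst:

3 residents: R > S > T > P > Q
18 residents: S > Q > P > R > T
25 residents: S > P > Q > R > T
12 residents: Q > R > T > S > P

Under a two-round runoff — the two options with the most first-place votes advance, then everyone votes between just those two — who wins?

S

Round 1 first-place votes: R 3, Q 12, P 0, S 43, T 0.
S and Q advance.
Runoff: S is preferred to Q by 46 voters; Q by 12.
S wins the runoff.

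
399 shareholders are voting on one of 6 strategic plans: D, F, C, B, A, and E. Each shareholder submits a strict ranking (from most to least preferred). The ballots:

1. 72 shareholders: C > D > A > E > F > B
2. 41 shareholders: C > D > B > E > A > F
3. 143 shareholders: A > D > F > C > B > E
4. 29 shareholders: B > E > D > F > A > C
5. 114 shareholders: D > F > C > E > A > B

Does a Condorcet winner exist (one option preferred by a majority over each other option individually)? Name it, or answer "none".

D vs F: 399–0 for D.
D vs C: 286–113 for D.
D vs B: 370–29 for D.
D vs A: 256–143 for D.
D vs E: 370–29 for D.
D beats every other option head-to-head.

D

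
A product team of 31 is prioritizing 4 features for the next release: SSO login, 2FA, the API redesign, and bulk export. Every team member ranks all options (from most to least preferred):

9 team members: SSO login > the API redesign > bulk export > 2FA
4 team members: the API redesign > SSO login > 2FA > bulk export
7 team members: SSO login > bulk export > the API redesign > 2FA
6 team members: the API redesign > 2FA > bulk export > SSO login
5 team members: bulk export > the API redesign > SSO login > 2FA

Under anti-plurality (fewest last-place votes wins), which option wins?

the API redesign

Last-place votes: SSO login 6, 2FA 21, the API redesign 0, bulk export 4.
the API redesign is ranked last by the fewest voters, so the API redesign wins.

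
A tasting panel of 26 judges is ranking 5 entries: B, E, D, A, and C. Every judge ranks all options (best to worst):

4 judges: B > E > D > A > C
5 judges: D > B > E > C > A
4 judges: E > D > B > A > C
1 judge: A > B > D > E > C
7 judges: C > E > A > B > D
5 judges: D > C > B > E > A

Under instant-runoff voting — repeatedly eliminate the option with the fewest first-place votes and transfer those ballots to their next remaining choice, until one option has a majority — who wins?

Round 1: B 4, E 4, D 10, A 1, C 7. Eliminate A.
Round 2: B 5, E 4, D 10, C 7. Eliminate E.
Round 3: B 5, D 14, C 7. D has a majority.

D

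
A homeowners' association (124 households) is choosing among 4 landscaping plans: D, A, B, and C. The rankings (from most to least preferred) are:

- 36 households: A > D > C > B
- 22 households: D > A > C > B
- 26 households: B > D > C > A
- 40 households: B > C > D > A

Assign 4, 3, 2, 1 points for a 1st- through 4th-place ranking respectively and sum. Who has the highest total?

D

D: 36·3 + 22·4 + 26·3 + 40·2 = 354
A: 36·4 + 22·3 + 26·1 + 40·1 = 276
B: 36·1 + 22·1 + 26·4 + 40·4 = 322
C: 36·2 + 22·2 + 26·2 + 40·3 = 288
D has the highest Borda score (354).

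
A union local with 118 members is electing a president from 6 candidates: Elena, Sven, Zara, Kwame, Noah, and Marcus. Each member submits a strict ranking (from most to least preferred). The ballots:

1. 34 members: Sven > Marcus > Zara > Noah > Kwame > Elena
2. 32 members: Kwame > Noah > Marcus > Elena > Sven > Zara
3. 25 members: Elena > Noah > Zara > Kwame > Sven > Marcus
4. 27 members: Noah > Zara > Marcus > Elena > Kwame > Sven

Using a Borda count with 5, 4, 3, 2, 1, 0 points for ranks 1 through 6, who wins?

Elena: 34·0 + 32·2 + 25·5 + 27·2 = 243
Sven: 34·5 + 32·1 + 25·1 + 27·0 = 227
Zara: 34·3 + 32·0 + 25·3 + 27·4 = 285
Kwame: 34·1 + 32·5 + 25·2 + 27·1 = 271
Noah: 34·2 + 32·4 + 25·4 + 27·5 = 431
Marcus: 34·4 + 32·3 + 25·0 + 27·3 = 313
Noah has the highest Borda score (431).

Noah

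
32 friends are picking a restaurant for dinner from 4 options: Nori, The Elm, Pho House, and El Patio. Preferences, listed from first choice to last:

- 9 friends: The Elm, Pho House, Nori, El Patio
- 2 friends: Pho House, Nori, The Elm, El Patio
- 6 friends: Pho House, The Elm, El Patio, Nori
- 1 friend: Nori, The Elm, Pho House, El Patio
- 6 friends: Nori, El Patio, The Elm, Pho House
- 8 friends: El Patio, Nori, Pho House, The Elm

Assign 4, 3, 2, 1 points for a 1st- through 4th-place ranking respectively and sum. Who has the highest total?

Nori: 9·2 + 2·3 + 6·1 + 1·4 + 6·4 + 8·3 = 82
The Elm: 9·4 + 2·2 + 6·3 + 1·3 + 6·2 + 8·1 = 81
Pho House: 9·3 + 2·4 + 6·4 + 1·2 + 6·1 + 8·2 = 83
El Patio: 9·1 + 2·1 + 6·2 + 1·1 + 6·3 + 8·4 = 74
Pho House has the highest Borda score (83).

Pho House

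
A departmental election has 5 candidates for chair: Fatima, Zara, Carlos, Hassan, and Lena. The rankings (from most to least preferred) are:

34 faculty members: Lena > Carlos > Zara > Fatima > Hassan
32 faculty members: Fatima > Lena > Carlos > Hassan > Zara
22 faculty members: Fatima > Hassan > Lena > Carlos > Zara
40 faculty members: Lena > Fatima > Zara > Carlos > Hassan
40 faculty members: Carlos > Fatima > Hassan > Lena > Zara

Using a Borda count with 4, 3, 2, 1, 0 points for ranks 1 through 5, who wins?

Fatima: 34·1 + 32·4 + 22·4 + 40·3 + 40·3 = 490
Zara: 34·2 + 32·0 + 22·0 + 40·2 + 40·0 = 148
Carlos: 34·3 + 32·2 + 22·1 + 40·1 + 40·4 = 388
Hassan: 34·0 + 32·1 + 22·3 + 40·0 + 40·2 = 178
Lena: 34·4 + 32·3 + 22·2 + 40·4 + 40·1 = 476
Fatima has the highest Borda score (490).

Fatima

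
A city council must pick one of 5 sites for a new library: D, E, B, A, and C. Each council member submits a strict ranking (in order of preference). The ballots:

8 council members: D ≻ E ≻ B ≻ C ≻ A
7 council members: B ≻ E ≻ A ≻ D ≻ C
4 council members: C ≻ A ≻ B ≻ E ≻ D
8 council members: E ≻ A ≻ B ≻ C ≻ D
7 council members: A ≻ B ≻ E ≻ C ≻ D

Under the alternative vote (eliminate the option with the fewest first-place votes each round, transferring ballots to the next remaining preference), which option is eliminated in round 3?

Round 1: D 8, E 8, B 7, A 7, C 4. Eliminate C.
Round 2: D 8, E 8, B 7, A 11. Eliminate B.
Round 3: D 8, E 15, A 11. Eliminate D.

D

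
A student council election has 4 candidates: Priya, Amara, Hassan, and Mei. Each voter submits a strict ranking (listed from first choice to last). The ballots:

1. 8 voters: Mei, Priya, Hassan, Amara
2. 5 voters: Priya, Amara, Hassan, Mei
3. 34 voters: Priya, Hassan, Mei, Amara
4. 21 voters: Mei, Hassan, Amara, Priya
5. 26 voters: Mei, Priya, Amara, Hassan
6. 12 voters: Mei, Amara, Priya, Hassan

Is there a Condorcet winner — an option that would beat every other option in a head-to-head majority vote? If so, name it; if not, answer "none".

Mei vs Priya: 67–39 for Mei.
Mei vs Amara: 101–5 for Mei.
Mei vs Hassan: 67–39 for Mei.
Mei beats every other option head-to-head.

Mei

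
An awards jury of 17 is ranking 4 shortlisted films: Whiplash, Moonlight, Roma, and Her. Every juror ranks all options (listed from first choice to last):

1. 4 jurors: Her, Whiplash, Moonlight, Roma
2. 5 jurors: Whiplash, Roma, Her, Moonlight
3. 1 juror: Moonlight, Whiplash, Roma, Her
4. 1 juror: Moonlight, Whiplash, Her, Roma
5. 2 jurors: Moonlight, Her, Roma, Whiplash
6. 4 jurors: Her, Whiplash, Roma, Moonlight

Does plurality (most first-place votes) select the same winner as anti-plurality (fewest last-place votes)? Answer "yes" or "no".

Plurality — first-place votes: Whiplash 5, Moonlight 4, Roma 0, Her 8. Winner: Her.
Anti-plurality — last-place votes: Whiplash 2, Moonlight 9, Roma 5, Her 1. Winner: Her.
The two methods agree.

yes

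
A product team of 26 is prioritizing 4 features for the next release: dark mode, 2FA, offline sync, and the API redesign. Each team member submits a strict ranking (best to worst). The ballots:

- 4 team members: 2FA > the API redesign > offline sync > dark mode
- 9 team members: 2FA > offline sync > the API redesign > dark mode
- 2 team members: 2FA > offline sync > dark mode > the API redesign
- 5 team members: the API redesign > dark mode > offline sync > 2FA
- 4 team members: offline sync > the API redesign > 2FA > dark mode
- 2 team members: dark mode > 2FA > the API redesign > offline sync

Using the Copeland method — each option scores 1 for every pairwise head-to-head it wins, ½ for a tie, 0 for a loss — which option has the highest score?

2FA

dark mode: loses to 2FA, offline sync, and the API redesign → score 0.
2FA: beats dark mode, offline sync, and the API redesign → score 3.
offline sync: beats dark mode and the API redesign; loses to 2FA → score 2.
the API redesign: beats dark mode; loses to 2FA and offline sync → score 1.
2FA has the best pairwise record.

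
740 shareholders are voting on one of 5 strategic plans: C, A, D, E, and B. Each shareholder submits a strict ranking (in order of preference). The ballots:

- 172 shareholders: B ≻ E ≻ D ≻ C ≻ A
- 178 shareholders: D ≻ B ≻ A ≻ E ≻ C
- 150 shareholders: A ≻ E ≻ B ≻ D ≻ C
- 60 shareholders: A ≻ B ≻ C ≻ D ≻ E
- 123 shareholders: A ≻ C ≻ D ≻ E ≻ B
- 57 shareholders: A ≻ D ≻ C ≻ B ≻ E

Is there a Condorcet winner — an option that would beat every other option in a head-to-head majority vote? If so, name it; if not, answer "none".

A

A vs C: 568–172 for A.
A vs D: 390–350 for A.
A vs E: 568–172 for A.
A vs B: 390–350 for A.
A beats every other option head-to-head.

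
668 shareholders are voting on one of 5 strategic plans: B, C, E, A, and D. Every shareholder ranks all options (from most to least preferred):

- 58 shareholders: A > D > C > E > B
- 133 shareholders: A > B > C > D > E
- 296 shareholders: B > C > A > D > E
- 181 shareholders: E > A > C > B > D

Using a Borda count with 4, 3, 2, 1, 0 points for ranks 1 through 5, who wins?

B: 58·0 + 133·3 + 296·4 + 181·1 = 1764
C: 58·2 + 133·2 + 296·3 + 181·2 = 1632
E: 58·1 + 133·0 + 296·0 + 181·4 = 782
A: 58·4 + 133·4 + 296·2 + 181·3 = 1899
D: 58·3 + 133·1 + 296·1 + 181·0 = 603
A has the highest Borda score (1899).

A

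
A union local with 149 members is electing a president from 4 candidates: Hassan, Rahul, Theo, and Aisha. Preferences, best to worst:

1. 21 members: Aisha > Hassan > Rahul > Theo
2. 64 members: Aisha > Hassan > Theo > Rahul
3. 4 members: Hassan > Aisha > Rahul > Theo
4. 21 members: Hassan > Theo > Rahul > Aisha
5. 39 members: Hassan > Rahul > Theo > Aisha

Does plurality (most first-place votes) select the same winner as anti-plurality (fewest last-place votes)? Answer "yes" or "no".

Plurality — first-place votes: Hassan 64, Rahul 0, Theo 0, Aisha 85. Winner: Aisha.
Anti-plurality — last-place votes: Hassan 0, Rahul 64, Theo 25, Aisha 60. Winner: Hassan.
The two methods disagree.

no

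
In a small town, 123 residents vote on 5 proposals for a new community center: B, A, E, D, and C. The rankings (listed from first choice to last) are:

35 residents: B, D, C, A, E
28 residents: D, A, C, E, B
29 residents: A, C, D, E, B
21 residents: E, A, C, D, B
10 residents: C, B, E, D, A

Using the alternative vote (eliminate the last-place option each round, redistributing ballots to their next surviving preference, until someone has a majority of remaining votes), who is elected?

A

Round 1: B 35, A 29, E 21, D 28, C 10. Eliminate C.
Round 2: B 45, A 29, E 21, D 28. Eliminate E.
Round 3: B 45, A 50, D 28. Eliminate D.
Round 4: B 45, A 78. A has a majority.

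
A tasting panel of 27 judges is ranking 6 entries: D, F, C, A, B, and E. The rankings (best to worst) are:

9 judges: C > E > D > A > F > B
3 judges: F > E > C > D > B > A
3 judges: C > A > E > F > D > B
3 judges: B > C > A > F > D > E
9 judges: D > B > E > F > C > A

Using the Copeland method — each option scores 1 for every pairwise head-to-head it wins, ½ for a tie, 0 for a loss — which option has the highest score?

D: beats F, A, and B; loses to C and E → score 3.
F: beats B; loses to D, C, A, and E → score 1.
C: beats D, F, A, B, and E → score 5.
A: beats F; loses to D, C, B, and E → score 1.
B: beats A; loses to D, F, C, and E → score 1.
E: beats D, F, A, and B; loses to C → score 4.
C has the best pairwise record.

C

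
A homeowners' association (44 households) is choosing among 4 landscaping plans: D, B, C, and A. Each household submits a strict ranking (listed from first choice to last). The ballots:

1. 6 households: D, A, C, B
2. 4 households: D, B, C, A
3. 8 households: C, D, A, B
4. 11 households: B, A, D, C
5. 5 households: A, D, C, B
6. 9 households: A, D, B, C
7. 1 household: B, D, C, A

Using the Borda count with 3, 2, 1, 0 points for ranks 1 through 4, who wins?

D

D: 6·3 + 4·3 + 8·2 + 11·1 + 5·2 + 9·2 + 1·2 = 87
B: 6·0 + 4·2 + 8·0 + 11·3 + 5·0 + 9·1 + 1·3 = 53
C: 6·1 + 4·1 + 8·3 + 11·0 + 5·1 + 9·0 + 1·1 = 40
A: 6·2 + 4·0 + 8·1 + 11·2 + 5·3 + 9·3 + 1·0 = 84
D has the highest Borda score (87).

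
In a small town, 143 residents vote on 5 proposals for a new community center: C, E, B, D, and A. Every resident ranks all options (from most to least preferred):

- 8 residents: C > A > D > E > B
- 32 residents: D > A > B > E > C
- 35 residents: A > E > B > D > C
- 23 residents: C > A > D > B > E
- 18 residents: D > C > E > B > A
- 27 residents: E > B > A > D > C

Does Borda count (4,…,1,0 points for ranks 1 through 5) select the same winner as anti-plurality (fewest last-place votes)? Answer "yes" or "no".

no

Borda — scores: C 178, E 289, B 256, D 324, A 383. Winner: A.
Anti-plurality — last-place votes: C 94, E 23, B 8, D 0, A 18. Winner: D.
The two methods disagree.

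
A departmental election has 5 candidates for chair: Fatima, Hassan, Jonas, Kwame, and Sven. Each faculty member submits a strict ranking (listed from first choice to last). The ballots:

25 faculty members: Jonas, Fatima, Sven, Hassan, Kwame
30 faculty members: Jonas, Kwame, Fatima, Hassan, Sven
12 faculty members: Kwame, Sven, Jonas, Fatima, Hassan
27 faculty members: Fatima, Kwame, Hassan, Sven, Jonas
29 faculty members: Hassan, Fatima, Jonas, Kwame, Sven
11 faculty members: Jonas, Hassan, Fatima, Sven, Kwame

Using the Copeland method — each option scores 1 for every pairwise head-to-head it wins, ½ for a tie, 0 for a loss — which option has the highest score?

Fatima: beats Hassan, Kwame, and Sven; loses to Jonas → score 3.
Hassan: beats Sven; loses to Fatima, Jonas, and Kwame → score 1.
Jonas: beats Fatima, Hassan, Kwame, and Sven → score 4.
Kwame: beats Hassan and Sven; loses to Fatima and Jonas → score 2.
Sven: loses to Fatima, Hassan, Jonas, and Kwame → score 0.
Jonas has the best pairwise record.

Jonas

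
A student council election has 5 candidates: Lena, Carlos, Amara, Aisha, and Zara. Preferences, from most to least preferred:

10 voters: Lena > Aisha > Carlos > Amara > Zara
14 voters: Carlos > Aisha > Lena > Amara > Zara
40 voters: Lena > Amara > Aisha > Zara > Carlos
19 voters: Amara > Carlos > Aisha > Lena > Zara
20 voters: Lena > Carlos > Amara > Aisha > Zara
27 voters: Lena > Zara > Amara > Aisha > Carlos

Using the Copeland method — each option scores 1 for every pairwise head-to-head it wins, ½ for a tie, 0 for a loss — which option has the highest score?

Lena: beats Carlos, Amara, Aisha, and Zara → score 4.
Carlos: loses to Lena, Amara, Aisha, and Zara → score 0.
Amara: beats Carlos, Aisha, and Zara; loses to Lena → score 3.
Aisha: beats Carlos and Zara; loses to Lena and Amara → score 2.
Zara: beats Carlos; loses to Lena, Amara, and Aisha → score 1.
Lena has the best pairwise record.

Lena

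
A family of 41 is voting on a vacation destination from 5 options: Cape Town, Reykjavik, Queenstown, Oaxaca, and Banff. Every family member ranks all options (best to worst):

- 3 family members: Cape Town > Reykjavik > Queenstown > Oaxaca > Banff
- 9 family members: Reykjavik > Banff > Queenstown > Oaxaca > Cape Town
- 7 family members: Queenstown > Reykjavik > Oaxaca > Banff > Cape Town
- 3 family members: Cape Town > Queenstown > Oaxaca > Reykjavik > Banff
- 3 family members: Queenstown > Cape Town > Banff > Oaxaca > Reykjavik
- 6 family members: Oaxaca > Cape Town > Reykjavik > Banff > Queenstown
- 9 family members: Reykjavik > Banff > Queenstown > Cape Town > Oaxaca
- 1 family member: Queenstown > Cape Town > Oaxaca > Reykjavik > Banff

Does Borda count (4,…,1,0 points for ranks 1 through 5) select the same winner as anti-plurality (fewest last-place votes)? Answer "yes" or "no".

yes

Borda — scores: Cape Town 63, Reykjavik 118, Queenstown 95, Oaxaca 61, Banff 73. Winner: Reykjavik.
Anti-plurality — last-place votes: Cape Town 16, Reykjavik 3, Queenstown 6, Oaxaca 9, Banff 7. Winner: Reykjavik.
The two methods agree.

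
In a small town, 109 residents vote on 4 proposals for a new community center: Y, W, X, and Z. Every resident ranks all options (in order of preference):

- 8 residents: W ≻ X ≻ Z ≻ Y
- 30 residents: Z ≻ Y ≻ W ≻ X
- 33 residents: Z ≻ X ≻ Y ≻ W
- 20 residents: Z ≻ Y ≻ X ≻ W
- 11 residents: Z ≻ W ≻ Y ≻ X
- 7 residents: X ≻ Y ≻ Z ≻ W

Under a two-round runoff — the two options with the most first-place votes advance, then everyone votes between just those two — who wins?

Z

Round 1 first-place votes: Y 0, W 8, X 7, Z 94.
Z and W advance.
Runoff: Z is preferred to W by 101 voters; W by 8.
Z wins the runoff.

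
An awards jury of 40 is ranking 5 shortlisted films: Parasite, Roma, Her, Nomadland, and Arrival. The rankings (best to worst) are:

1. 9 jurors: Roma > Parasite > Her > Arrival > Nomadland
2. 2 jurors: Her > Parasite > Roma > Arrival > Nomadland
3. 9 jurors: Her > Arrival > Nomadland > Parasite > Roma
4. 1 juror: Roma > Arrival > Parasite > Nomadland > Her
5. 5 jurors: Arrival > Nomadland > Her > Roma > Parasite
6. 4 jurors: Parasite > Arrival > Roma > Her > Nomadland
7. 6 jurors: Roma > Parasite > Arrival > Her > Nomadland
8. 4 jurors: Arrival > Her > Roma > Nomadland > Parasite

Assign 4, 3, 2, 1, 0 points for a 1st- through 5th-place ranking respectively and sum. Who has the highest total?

Parasite: 9·3 + 2·3 + 9·1 + 1·2 + 5·0 + 4·4 + 6·3 + 4·0 = 78
Roma: 9·4 + 2·2 + 9·0 + 1·4 + 5·1 + 4·2 + 6·4 + 4·2 = 89
Her: 9·2 + 2·4 + 9·4 + 1·0 + 5·2 + 4·1 + 6·1 + 4·3 = 94
Nomadland: 9·0 + 2·0 + 9·2 + 1·1 + 5·3 + 4·0 + 6·0 + 4·1 = 38
Arrival: 9·1 + 2·1 + 9·3 + 1·3 + 5·4 + 4·3 + 6·2 + 4·4 = 101
Arrival has the highest Borda score (101).

Arrival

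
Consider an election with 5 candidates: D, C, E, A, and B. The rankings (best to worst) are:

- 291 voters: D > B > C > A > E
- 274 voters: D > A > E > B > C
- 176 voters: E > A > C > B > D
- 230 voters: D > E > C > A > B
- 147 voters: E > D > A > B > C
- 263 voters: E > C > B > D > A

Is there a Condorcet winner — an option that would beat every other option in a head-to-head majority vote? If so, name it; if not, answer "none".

D

D vs C: 942–439 for D.
D vs E: 795–586 for D.
D vs A: 1205–176 for D.
D vs B: 942–439 for D.
D beats every other option head-to-head.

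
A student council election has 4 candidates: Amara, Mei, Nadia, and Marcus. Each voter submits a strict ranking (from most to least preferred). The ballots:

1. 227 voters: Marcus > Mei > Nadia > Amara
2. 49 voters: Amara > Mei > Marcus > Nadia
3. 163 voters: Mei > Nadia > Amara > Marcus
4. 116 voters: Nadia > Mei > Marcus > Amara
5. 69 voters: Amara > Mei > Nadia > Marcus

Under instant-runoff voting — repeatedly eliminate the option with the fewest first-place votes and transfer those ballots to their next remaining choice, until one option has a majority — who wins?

Round 1: Amara 118, Mei 163, Nadia 116, Marcus 227. Eliminate Nadia.
Round 2: Amara 118, Mei 279, Marcus 227. Eliminate Amara.
Round 3: Mei 397, Marcus 227. Mei has a majority.

Mei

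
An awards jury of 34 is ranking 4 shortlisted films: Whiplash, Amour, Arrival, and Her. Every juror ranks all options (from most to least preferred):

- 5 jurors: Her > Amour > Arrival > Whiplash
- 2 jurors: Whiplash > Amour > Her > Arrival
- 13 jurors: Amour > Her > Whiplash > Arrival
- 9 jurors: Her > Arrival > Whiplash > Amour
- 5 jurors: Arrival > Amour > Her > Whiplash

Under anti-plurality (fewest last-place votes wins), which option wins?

Last-place votes: Whiplash 10, Amour 9, Arrival 15, Her 0.
Her is ranked last by the fewest voters, so Her wins.

Her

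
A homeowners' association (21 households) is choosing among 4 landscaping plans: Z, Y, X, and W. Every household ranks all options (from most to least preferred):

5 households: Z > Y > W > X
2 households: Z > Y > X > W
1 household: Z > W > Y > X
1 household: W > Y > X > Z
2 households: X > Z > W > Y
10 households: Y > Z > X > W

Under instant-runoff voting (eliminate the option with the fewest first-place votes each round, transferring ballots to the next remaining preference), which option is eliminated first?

Round 1: Z 8, Y 10, X 2, W 1. Eliminate W.

W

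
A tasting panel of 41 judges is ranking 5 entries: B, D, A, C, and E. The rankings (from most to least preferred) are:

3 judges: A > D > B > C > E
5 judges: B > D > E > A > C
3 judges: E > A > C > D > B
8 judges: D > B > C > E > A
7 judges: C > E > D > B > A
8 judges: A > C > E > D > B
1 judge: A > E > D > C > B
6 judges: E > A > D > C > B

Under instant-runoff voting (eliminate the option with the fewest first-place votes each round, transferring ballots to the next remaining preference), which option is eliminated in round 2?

C

Round 1: B 5, D 8, A 12, C 7, E 9. Eliminate B.
Round 2: D 13, A 12, C 7, E 9. Eliminate C.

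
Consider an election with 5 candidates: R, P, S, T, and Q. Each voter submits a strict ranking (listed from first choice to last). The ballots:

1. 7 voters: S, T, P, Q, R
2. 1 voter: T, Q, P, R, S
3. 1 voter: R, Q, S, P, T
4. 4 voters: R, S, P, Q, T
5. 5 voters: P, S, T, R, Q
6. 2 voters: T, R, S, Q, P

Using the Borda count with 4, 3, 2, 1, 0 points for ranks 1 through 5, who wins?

S

R: 7·0 + 1·1 + 1·4 + 4·4 + 5·1 + 2·3 = 32
P: 7·2 + 1·2 + 1·1 + 4·2 + 5·4 + 2·0 = 45
S: 7·4 + 1·0 + 1·2 + 4·3 + 5·3 + 2·2 = 61
T: 7·3 + 1·4 + 1·0 + 4·0 + 5·2 + 2·4 = 43
Q: 7·1 + 1·3 + 1·3 + 4·1 + 5·0 + 2·1 = 19
S has the highest Borda score (61).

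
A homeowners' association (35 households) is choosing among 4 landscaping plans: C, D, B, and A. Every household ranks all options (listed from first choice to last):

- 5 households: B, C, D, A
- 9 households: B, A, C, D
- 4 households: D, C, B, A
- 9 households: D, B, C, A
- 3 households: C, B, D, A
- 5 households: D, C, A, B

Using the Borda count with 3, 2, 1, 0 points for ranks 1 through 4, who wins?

C: 5·2 + 9·1 + 4·2 + 9·1 + 3·3 + 5·2 = 55
D: 5·1 + 9·0 + 4·3 + 9·3 + 3·1 + 5·3 = 62
B: 5·3 + 9·3 + 4·1 + 9·2 + 3·2 + 5·0 = 70
A: 5·0 + 9·2 + 4·0 + 9·0 + 3·0 + 5·1 = 23
B has the highest Borda score (70).

B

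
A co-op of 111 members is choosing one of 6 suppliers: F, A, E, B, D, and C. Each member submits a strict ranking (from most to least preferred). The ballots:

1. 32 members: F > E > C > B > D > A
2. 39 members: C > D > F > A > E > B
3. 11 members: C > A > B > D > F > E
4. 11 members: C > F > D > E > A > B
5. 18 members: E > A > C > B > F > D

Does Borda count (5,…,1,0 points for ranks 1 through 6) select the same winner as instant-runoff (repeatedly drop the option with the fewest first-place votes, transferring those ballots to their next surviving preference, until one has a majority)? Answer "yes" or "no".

Borda — scores: F 350, A 205, E 279, B 133, D 243, C 455. Winner: C.
Instant-runoff — R1 F 32, A 0, E 18, B 0, D 0, C 61 (C winner). Winner: C.
The two methods agree.

yes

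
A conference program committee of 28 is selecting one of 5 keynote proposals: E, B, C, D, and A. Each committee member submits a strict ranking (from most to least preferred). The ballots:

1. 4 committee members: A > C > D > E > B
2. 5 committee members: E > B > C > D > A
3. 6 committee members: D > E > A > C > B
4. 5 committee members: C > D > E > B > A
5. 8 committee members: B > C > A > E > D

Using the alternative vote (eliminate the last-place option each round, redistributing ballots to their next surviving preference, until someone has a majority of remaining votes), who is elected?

Round 1: E 5, B 8, C 5, D 6, A 4. Eliminate A.
Round 2: E 5, B 8, C 9, D 6. Eliminate E.
Round 3: B 13, C 9, D 6. Eliminate D.
Round 4: B 13, C 15. C has a majority.

C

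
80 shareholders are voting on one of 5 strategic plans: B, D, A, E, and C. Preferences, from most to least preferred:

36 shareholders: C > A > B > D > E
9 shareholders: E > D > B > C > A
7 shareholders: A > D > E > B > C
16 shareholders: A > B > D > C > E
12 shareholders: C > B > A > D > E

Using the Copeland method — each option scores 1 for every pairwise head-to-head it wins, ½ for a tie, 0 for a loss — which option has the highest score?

B: beats D and E; loses to A and C → score 2.
D: beats E; loses to B, A, and C → score 1.
A: beats B, D, and E; loses to C → score 3.
E: loses to B, D, A, and C → score 0.
C: beats B, D, A, and E → score 4.
C has the best pairwise record.

C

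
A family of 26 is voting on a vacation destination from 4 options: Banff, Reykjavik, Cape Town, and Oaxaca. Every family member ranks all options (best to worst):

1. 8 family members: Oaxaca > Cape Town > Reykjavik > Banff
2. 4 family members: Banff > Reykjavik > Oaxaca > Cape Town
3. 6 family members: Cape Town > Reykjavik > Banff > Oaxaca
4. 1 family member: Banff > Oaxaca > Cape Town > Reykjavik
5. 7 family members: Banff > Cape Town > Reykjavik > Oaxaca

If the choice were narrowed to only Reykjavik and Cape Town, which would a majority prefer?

Cape Town

Voters preferring Reykjavik to Cape Town: 4; preferring Cape Town to Reykjavik: 22.
Cape Town wins the head-to-head.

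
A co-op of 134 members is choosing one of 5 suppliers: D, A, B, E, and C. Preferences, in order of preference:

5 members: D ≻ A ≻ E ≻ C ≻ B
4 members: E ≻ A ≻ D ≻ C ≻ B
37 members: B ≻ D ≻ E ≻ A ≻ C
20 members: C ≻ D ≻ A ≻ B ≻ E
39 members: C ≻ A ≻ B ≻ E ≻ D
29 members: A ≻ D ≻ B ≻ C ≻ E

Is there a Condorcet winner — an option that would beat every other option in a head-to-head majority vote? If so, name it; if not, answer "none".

A

A vs D: 72–62 for A.
A vs B: 97–37 for A.
A vs E: 93–41 for A.
A vs C: 75–59 for A.
A beats every other option head-to-head.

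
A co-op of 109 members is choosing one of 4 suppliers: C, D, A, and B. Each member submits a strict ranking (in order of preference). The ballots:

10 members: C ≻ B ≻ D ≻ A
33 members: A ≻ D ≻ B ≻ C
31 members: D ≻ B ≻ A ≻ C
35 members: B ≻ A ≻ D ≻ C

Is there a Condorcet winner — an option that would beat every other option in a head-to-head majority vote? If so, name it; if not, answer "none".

none

Checking pairwise contests:
D beats C 99–10.
A beats D 68–41.
B beats A 76–33.
D beats B 64–45.
Every option loses at least one head-to-head, so there is no Condorcet winner.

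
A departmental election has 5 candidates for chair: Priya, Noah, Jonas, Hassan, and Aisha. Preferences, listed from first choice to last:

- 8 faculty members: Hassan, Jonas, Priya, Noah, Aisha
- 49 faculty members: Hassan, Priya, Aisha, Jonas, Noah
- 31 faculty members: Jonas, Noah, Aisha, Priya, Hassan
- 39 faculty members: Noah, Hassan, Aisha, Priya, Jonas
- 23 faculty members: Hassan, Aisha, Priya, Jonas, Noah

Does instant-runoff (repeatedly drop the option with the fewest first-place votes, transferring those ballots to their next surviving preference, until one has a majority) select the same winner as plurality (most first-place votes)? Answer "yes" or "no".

yes

Instant-runoff — R1 Priya 0, Noah 39, Jonas 31, Hassan 80, Aisha 0 (Hassan winner). Winner: Hassan.
Plurality — first-place votes: Priya 0, Noah 39, Jonas 31, Hassan 80, Aisha 0. Winner: Hassan.
The two methods agree.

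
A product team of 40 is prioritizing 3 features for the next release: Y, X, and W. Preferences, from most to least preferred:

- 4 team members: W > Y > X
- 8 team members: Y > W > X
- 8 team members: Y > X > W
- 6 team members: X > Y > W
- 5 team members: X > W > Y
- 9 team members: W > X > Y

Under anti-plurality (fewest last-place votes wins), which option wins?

Last-place votes: Y 14, X 12, W 14.
X is ranked last by the fewest voters, so X wins.

X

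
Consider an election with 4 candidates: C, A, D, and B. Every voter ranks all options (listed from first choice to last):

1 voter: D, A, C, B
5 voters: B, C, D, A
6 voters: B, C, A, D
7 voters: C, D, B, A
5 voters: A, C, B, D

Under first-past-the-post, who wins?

B

First-place votes: C 7, A 5, D 1, B 11.
B has the most first-place votes.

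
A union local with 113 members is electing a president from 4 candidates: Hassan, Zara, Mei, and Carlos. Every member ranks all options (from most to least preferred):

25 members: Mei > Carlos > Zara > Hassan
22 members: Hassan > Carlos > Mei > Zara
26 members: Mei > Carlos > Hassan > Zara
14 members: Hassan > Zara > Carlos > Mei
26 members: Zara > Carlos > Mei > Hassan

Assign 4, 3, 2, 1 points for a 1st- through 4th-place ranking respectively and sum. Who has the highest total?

Carlos

Hassan: 25·1 + 22·4 + 26·2 + 14·4 + 26·1 = 247
Zara: 25·2 + 22·1 + 26·1 + 14·3 + 26·4 = 244
Mei: 25·4 + 22·2 + 26·4 + 14·1 + 26·2 = 314
Carlos: 25·3 + 22·3 + 26·3 + 14·2 + 26·3 = 325
Carlos has the highest Borda score (325).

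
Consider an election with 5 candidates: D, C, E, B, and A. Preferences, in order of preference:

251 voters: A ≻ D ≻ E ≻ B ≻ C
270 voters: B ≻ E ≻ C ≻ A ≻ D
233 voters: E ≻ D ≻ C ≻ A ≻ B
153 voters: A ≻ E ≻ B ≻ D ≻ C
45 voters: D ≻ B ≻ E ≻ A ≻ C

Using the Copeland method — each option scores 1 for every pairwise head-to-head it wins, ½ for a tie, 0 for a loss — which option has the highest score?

E

D: beats C and B; loses to E and A → score 2.
C: beats A; loses to D, E, and B → score 1.
E: beats D, C, B, and A → score 4.
B: beats C; loses to D, E, and A → score 1.
A: beats D and B; loses to C and E → score 2.
E has the best pairwise record.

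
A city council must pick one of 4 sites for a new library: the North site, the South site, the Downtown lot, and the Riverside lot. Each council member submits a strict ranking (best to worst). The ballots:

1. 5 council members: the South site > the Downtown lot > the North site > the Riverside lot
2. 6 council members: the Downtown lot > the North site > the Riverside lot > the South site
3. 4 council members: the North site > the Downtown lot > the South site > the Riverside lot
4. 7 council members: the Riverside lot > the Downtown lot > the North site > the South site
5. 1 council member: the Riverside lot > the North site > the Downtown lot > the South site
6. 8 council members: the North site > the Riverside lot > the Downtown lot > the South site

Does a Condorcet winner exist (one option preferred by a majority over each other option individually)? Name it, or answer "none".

none

Checking pairwise contests:
the Downtown lot beats the North site 18–13.
the North site beats the South site 26–5.
the Riverside lot beats the Downtown lot 16–15.
the North site beats the Riverside lot 23–8.
Every option loses at least one head-to-head, so there is no Condorcet winner.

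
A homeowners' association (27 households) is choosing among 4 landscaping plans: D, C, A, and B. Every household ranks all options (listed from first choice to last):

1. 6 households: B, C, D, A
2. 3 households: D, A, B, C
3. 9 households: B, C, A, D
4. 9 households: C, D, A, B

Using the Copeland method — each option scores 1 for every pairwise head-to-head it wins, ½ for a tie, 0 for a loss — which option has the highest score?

B

D: beats A; loses to C and B → score 1.
C: beats D and A; loses to B → score 2.
A: loses to D, C, and B → score 0.
B: beats D, C, and A → score 3.
B has the best pairwise record.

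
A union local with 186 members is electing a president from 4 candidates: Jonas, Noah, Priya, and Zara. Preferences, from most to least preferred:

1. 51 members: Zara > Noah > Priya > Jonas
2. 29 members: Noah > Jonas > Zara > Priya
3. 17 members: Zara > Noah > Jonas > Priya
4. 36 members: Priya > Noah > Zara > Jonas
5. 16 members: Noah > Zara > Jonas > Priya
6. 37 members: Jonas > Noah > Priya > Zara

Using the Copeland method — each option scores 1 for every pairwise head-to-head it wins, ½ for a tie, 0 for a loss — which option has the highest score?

Jonas: beats Priya; loses to Noah and Zara → score 1.
Noah: beats Jonas, Priya, and Zara → score 3.
Priya: loses to Jonas, Noah, and Zara → score 0.
Zara: beats Jonas and Priya; loses to Noah → score 2.
Noah has the best pairwise record.

Noah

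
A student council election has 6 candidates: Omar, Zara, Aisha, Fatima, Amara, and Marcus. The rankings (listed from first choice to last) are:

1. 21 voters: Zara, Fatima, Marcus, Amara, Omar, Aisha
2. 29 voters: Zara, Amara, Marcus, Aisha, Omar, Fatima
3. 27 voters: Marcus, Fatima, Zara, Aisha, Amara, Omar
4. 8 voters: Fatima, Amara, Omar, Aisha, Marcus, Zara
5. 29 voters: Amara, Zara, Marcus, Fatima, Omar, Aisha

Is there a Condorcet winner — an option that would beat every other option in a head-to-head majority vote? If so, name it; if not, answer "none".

Zara vs Omar: 106–8 for Zara.
Zara vs Aisha: 106–8 for Zara.
Zara vs Fatima: 79–35 for Zara.
Zara vs Amara: 77–37 for Zara.
Zara vs Marcus: 79–35 for Zara.
Zara beats every other option head-to-head.

Zara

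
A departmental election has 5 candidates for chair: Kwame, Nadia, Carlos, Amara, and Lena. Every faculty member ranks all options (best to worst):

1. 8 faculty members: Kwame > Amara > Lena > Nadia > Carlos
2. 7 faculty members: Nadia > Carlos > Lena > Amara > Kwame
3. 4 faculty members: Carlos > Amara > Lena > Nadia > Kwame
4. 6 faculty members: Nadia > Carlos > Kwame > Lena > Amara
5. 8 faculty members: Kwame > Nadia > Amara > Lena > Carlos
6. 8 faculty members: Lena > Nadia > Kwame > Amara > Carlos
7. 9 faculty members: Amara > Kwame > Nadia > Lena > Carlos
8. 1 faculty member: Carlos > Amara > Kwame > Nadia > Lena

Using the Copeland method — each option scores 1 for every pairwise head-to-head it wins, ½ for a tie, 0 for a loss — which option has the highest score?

Kwame: beats Nadia, Carlos, Amara, and Lena → score 4.
Nadia: beats Carlos, Amara, and Lena; loses to Kwame → score 3.
Carlos: loses to Kwame, Nadia, Amara, and Lena → score 0.
Amara: beats Carlos and Lena; loses to Kwame and Nadia → score 2.
Lena: beats Carlos; loses to Kwame, Nadia, and Amara → score 1.
Kwame has the best pairwise record.

Kwame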